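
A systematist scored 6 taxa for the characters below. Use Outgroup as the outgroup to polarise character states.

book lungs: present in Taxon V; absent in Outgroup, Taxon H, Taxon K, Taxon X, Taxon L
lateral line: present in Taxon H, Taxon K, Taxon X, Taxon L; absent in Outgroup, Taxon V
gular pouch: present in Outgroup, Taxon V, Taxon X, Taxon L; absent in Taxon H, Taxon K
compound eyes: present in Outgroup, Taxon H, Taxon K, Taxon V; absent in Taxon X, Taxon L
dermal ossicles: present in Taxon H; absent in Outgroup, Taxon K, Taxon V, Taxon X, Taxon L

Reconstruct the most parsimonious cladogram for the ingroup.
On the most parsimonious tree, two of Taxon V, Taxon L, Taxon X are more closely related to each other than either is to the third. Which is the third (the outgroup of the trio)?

Taxon V

Character polarity is set by the outgroup: the derived state is whichever differs from the outgroup's state, so for gular pouch, compound eyes the derived state is 'absent', and for the remaining characters it is 'present'.
book lungs: derived state 'present' in Taxon V only — an autapomorphy, so it tells us nothing about relationships among taxa.
lateral line: derived state 'present' in Taxon H, Taxon K, Taxon L, and Taxon X only — synapomorphy for {Taxon H, Taxon K, Taxon L, Taxon X}.
gular pouch: derived state 'absent' in Taxon H and Taxon K only — synapomorphy for {Taxon H, Taxon K}.
Only Taxon L and Taxon X show the derived state 'absent' for compound eyes, supporting them as a clade.
dermal ossicles (derived state 'present') is unique to Taxon H (autapomorphy; uninformative for grouping).
Most parsimonious ingroup topology: (((Taxon H,Taxon K),(Taxon X,Taxon L)),Taxon V).
Taxon L and Taxon X share a more recent common ancestor with each other than either does with Taxon V, so Taxon V is the least closely related of the three.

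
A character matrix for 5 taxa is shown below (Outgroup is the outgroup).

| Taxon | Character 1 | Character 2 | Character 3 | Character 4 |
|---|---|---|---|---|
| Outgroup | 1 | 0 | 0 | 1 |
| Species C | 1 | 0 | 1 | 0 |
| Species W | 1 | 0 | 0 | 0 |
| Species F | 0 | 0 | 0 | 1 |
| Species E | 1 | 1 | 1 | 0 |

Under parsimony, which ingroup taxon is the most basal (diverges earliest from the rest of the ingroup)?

Species F

Character polarity is set by the outgroup: the derived state is whichever differs from the outgroup's state, so for Character 1, Character 4 the derived state is '0', and for the remaining characters it is '1'.
Character 1 (derived state '0') is unique to Species F (autapomorphy; uninformative for grouping).
Character 2 (derived state '1') is unique to Species E (autapomorphy; uninformative for grouping).
Character 3: derived state '1' in Species C and Species E only — synapomorphy for {Species C, Species E}.
Character 4 (derived state '0') is shared by Species C, Species E, and Species W — a synapomorphy uniting that clade.
Most parsimonious ingroup topology: (((Species C,Species E),Species W),Species F).
Species F is sister to the clade containing all other ingroup taxa, so it is the earliest-diverging (most basal) ingroup lineage.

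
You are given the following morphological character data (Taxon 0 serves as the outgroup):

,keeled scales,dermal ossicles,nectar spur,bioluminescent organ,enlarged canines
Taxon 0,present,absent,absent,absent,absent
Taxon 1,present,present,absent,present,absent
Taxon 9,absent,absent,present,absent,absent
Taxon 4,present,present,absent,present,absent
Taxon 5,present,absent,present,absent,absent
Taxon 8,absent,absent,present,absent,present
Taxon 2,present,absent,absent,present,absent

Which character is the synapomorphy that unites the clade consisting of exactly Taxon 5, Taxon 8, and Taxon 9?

Character polarity is set by the outgroup: the derived state is whichever differs from the outgroup's state, so for keeled scales the derived state is 'absent', and for the remaining characters it is 'present'.
Only Taxon 8 and Taxon 9 show the derived state 'absent' for keeled scales, supporting them as a clade.
dermal ossicles: derived state 'present' in Taxon 1 and Taxon 4 only — synapomorphy for {Taxon 1, Taxon 4}.
Only Taxon 5, Taxon 8, and Taxon 9 show the derived state 'present' for nectar spur, supporting them as a clade.
bioluminescent organ (derived state 'present') is shared by Taxon 1, Taxon 2, and Taxon 4 — a synapomorphy uniting that clade.
enlarged canines (derived state 'present') is unique to Taxon 8 (autapomorphy; uninformative for grouping).
Most parsimonious ingroup topology: (((Taxon 1,Taxon 4),Taxon 2),((Taxon 9,Taxon 8),Taxon 5)).
The clade {Taxon 5, Taxon 8, Taxon 9} is supported by nectar spur: its derived state 'present' occurs in exactly those taxa and in no other taxon (including the outgroup).

nectar spur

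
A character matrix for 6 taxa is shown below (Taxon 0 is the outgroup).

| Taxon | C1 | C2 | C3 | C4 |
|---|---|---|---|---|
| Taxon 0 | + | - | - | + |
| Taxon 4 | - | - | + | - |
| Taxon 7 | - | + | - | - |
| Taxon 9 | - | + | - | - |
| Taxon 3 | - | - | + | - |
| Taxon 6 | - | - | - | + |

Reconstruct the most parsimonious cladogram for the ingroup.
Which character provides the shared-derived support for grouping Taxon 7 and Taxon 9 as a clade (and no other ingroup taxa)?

C2

Character polarity is set by the outgroup: the derived state is whichever differs from the outgroup's state, so for C1, C4 the derived state is '-', and for the remaining characters it is '+'.
C1 (derived state '-') is shared by all ingroup taxa — unites the whole ingroup.
Only Taxon 7 and Taxon 9 show the derived state '+' for C2, supporting them as a clade.
Only Taxon 3 and Taxon 4 show the derived state '+' for C3, supporting them as a clade.
Only Taxon 3, Taxon 4, Taxon 7, and Taxon 9 show the derived state '-' for C4, supporting them as a clade.
Most parsimonious ingroup topology: (((Taxon 4,Taxon 3),(Taxon 7,Taxon 9)),Taxon 6).
The clade {Taxon 7, Taxon 9} is supported by C2: its derived state '+' occurs in exactly those taxa and in no other taxon (including the outgroup).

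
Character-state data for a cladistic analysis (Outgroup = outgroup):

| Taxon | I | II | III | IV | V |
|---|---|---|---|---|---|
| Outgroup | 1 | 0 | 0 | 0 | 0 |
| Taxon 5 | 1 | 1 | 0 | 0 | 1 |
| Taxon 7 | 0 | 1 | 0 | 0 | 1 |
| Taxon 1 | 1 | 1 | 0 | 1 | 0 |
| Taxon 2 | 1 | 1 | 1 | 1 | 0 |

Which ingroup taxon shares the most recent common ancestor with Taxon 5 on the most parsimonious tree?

Character polarity is set by the outgroup: the derived state is whichever differs from the outgroup's state, so for I the derived state is '0', and for the remaining characters it is '1'.
I (derived state '0') is unique to Taxon 7 (autapomorphy; uninformative for grouping).
All ingroup taxa share the derived state '1' for II; it defines the ingroup but does not resolve relationships within it.
III: derived state '1' in Taxon 2 only — an autapomorphy, so it tells us nothing about relationships among taxa.
IV (derived state '1') is shared by Taxon 1 and Taxon 2 — a synapomorphy uniting that clade.
V: derived state '1' in Taxon 5 and Taxon 7 only — synapomorphy for {Taxon 5, Taxon 7}.
Most parsimonious ingroup topology: ((Taxon 5,Taxon 7),(Taxon 1,Taxon 2)).
Taxon 5 and Taxon 7 form a cherry on this tree, so they are sister taxa.

Taxon 7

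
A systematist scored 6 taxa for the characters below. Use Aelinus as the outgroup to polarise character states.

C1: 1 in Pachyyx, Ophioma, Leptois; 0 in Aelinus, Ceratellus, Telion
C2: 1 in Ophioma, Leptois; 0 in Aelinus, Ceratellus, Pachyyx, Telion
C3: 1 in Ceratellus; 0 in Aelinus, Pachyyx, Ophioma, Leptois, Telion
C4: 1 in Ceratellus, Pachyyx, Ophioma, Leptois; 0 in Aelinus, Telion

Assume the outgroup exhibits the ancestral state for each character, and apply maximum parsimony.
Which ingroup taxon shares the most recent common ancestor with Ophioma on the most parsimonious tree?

The outgroup has state '0' for every character, so '1' is the derived state throughout.
C1 (derived state '1') is shared by Leptois, Ophioma, and Pachyyx — a synapomorphy uniting that clade.
C2: derived state '1' in Leptois and Ophioma only — synapomorphy for {Leptois, Ophioma}.
C3: derived state '1' in Ceratellus only — an autapomorphy, so it tells us nothing about relationships among taxa.
C4: derived state '1' in Ceratellus, Leptois, Ophioma, and Pachyyx only — synapomorphy for {Ceratellus, Leptois, Ophioma, Pachyyx}.
Most parsimonious ingroup topology: ((Ceratellus,(Pachyyx,(Ophioma,Leptois))),Telion).
Ophioma and Leptois form a cherry on this tree, so they are sister taxa.

Leptois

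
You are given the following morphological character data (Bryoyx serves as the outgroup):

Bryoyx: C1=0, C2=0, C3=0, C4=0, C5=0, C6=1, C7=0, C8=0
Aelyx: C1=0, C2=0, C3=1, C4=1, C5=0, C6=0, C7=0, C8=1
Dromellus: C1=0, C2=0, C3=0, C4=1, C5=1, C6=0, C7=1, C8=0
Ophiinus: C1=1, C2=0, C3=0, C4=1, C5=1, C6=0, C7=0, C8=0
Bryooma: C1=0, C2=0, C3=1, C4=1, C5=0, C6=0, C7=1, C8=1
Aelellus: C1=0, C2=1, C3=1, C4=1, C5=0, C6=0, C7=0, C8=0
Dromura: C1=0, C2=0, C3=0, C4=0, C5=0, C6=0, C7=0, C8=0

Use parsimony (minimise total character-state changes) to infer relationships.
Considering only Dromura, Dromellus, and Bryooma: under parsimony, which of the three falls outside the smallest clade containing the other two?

Dromura

Character polarity is set by the outgroup: the derived state is whichever differs from the outgroup's state, so for C6 the derived state is '0', and for the remaining characters it is '1'.
C1: derived state '1' in Ophiinus only — an autapomorphy, so it tells us nothing about relationships among taxa.
C2: derived state '1' in Aelellus only — an autapomorphy, so it tells us nothing about relationships among taxa.
C3: derived state '1' in Aelellus, Aelyx, and Bryooma only — synapomorphy for {Aelellus, Aelyx, Bryooma}.
C4 (derived state '1') is shared by Aelellus, Aelyx, Bryooma, Dromellus, and Ophiinus — a synapomorphy uniting that clade.
Only Dromellus and Ophiinus show the derived state '1' for C5, supporting them as a clade.
All ingroup taxa share the derived state '0' for C6; it defines the ingroup but does not resolve relationships within it.
C7 (state '1') occurs in Bryooma and Dromellus but conflicts with the nesting implied by the other characters — most parsimoniously interpreted as homoplasy.
C8: derived state '1' in Aelyx and Bryooma only — synapomorphy for {Aelyx, Bryooma}.
Most parsimonious ingroup topology: ((((Aelyx,Bryooma),Aelellus),(Dromellus,Ophiinus)),Dromura).
Bryooma and Dromellus share a more recent common ancestor with each other than either does with Dromura, so Dromura is the least closely related of the three.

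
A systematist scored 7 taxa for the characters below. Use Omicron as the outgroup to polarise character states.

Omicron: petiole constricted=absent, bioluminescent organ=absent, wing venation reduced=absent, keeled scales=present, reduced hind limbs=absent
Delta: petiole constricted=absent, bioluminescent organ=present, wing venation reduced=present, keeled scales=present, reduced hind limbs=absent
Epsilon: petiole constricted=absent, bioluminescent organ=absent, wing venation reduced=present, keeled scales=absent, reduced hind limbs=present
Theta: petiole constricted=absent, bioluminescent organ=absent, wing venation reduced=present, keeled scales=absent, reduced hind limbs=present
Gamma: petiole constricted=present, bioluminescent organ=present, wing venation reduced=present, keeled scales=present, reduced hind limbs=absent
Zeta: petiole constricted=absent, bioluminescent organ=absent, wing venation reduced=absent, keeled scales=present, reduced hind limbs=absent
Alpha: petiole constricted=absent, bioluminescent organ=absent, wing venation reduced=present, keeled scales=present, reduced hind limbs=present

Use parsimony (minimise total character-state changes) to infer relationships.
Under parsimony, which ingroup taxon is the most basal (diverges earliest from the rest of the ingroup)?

Character polarity is set by the outgroup: the derived state is whichever differs from the outgroup's state, so for keeled scales the derived state is 'absent', and for the remaining characters it is 'present'.
petiole constricted: derived state 'present' in Gamma only — an autapomorphy, so it tells us nothing about relationships among taxa.
bioluminescent organ: derived state 'present' in Delta and Gamma only — synapomorphy for {Delta, Gamma}.
wing venation reduced (derived state 'present') is shared by Alpha, Delta, Epsilon, Gamma, and Theta — a synapomorphy uniting that clade.
keeled scales (derived state 'absent') is shared by Epsilon and Theta — a synapomorphy uniting that clade.
reduced hind limbs (derived state 'present') is shared by Alpha, Epsilon, and Theta — a synapomorphy uniting that clade.
Most parsimonious ingroup topology: (((Delta,Gamma),((Epsilon,Theta),Alpha)),Zeta).
Zeta is sister to the clade containing all other ingroup taxa, so it is the earliest-diverging (most basal) ingroup lineage.

Zeta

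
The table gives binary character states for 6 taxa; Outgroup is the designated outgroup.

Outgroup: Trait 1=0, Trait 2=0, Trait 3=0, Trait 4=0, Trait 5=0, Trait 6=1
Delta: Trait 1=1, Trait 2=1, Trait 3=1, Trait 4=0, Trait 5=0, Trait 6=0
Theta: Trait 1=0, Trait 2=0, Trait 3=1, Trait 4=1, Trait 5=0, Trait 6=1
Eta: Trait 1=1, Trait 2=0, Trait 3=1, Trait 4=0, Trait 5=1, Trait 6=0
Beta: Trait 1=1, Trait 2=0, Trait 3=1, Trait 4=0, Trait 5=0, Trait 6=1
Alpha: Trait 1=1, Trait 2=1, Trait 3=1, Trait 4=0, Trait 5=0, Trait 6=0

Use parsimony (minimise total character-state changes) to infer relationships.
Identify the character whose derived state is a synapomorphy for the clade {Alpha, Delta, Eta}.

Character polarity is set by the outgroup: the derived state is whichever differs from the outgroup's state, so for Trait 6 the derived state is '0', and for the remaining characters it is '1'.
Only Alpha, Beta, Delta, and Eta show the derived state '1' for Trait 1, supporting them as a clade.
Only Alpha and Delta show the derived state '1' for Trait 2, supporting them as a clade.
Trait 3 (derived state '1') is shared by all ingroup taxa — unites the whole ingroup.
Trait 4: derived state '1' in Theta only — an autapomorphy, so it tells us nothing about relationships among taxa.
Trait 5 (derived state '1') is unique to Eta (autapomorphy; uninformative for grouping).
Only Alpha, Delta, and Eta show the derived state '0' for Trait 6, supporting them as a clade.
Most parsimonious ingroup topology: ((((Delta,Alpha),Eta),Beta),Theta).
The clade {Alpha, Delta, Eta} is supported by Trait 6: its derived state '0' occurs in exactly those taxa and in no other taxon (including the outgroup).

Trait 6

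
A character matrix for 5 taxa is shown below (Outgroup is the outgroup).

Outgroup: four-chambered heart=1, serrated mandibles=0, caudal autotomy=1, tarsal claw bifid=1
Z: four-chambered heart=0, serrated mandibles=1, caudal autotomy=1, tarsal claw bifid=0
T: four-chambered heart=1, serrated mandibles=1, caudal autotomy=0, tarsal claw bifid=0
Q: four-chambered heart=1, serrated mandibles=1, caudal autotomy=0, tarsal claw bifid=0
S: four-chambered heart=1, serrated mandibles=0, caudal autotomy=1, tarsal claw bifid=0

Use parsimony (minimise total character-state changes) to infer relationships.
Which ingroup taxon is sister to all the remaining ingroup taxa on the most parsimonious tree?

Character polarity is set by the outgroup: the derived state is whichever differs from the outgroup's state, so for four-chambered heart, caudal autotomy, tarsal claw bifid the derived state is '0', and for the remaining characters it is '1'.
four-chambered heart (derived state '0') is unique to Z (autapomorphy; uninformative for grouping).
serrated mandibles (derived state '1') is shared by Q, T, and Z — a synapomorphy uniting that clade.
Only Q and T show the derived state '0' for caudal autotomy, supporting them as a clade.
All ingroup taxa share the derived state '0' for tarsal claw bifid; it defines the ingroup but does not resolve relationships within it.
Most parsimonious ingroup topology: ((Z,(T,Q)),S).
S is sister to the clade containing all other ingroup taxa, so it is the earliest-diverging (most basal) ingroup lineage.

S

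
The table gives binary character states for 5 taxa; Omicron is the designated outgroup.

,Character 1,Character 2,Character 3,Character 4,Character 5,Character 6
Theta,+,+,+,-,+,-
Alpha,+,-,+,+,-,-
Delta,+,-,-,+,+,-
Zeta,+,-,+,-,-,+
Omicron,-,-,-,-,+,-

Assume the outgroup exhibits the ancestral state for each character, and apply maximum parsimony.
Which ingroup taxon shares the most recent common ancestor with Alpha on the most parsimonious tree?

Zeta

Character polarity is set by the outgroup: the derived state is whichever differs from the outgroup's state, so for Character 5 the derived state is '-', and for the remaining characters it is '+'.
All ingroup taxa share the derived state '+' for Character 1; it defines the ingroup but does not resolve relationships within it.
Character 2: derived state '+' in Theta only — an autapomorphy, so it tells us nothing about relationships among taxa.
Character 3: derived state '+' in Alpha, Theta, and Zeta only — synapomorphy for {Alpha, Theta, Zeta}.
Character 4 groups Alpha and Delta, which is incompatible with the clades supported by the remaining characters; treating it as convergent (homoplasy) costs fewer steps than any alternative tree.
Only Alpha and Zeta show the derived state '-' for Character 5, supporting them as a clade.
Character 6 (derived state '+') is unique to Zeta (autapomorphy; uninformative for grouping).
Most parsimonious ingroup topology: ((Theta,(Zeta,Alpha)),Delta).
Alpha and Zeta form a cherry on this tree, so they are sister taxa.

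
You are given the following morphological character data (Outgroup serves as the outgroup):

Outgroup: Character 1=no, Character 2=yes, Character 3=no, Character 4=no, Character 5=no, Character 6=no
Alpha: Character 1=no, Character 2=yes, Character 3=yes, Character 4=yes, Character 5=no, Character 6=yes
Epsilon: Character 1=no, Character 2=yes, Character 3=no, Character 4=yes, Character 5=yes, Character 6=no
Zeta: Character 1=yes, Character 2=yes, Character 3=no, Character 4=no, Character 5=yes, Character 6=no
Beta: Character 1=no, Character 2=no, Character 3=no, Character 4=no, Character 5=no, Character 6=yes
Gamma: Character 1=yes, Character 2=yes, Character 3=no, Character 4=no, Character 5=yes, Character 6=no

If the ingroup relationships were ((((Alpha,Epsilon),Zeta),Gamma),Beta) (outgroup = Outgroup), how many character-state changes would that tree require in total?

9

Map each character onto ((((Alpha,Epsilon),Zeta),Gamma),Beta) (rooted by Outgroup) and count the minimum state changes it requires (Fitch parsimony):
Character 1: 2; Character 2: 1; Character 3: 1; Character 4: 1; Character 5: 2; Character 6: 2.
Total tree length = 9.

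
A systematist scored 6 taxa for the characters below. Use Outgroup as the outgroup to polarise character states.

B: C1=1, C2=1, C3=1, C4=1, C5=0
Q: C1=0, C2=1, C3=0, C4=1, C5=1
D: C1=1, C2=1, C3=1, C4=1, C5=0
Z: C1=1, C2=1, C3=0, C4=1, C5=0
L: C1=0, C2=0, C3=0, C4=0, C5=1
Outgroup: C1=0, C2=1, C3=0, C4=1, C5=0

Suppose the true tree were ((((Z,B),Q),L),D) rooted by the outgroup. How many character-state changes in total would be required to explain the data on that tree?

Map each character onto ((((Z,B),Q),L),D) (rooted by Outgroup) and count the minimum state changes it requires (Fitch parsimony):
C1: 2; C2: 1; C3: 2; C4: 1; C5: 2.
Total tree length = 8.

8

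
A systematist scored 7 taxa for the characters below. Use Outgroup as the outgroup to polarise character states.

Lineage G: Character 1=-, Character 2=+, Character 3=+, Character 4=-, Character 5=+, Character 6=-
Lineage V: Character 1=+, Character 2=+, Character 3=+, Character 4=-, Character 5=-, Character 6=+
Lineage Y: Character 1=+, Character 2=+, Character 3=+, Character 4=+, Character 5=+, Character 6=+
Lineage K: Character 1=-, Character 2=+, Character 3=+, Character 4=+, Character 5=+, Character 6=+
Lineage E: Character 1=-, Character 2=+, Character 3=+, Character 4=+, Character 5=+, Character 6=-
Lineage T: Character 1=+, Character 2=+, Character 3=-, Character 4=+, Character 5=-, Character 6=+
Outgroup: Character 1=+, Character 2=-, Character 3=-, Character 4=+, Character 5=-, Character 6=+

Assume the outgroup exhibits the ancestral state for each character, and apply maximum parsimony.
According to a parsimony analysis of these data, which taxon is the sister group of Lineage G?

Lineage E

Character polarity is set by the outgroup: the derived state is whichever differs from the outgroup's state, so for Character 1, Character 4, Character 6 the derived state is '-', and for the remaining characters it is '+'.
Character 1: derived state '-' in Lineage E, Lineage G, and Lineage K only — synapomorphy for {Lineage E, Lineage G, Lineage K}.
Character 2 (derived state '+') is shared by all ingroup taxa — unites the whole ingroup.
Character 3 (derived state '+') is shared by Lineage E, Lineage G, Lineage K, Lineage V, and Lineage Y — a synapomorphy uniting that clade.
Character 4 (state '-') occurs in Lineage G and Lineage V but conflicts with the nesting implied by the other characters — most parsimoniously interpreted as homoplasy.
Character 5 (derived state '+') is shared by Lineage E, Lineage G, Lineage K, and Lineage Y — a synapomorphy uniting that clade.
Character 6: derived state '-' in Lineage E and Lineage G only — synapomorphy for {Lineage E, Lineage G}.
Most parsimonious ingroup topology: ((((Lineage K,(Lineage E,Lineage G)),Lineage Y),Lineage V),Lineage T).
Lineage G and Lineage E form a cherry on this tree, so they are sister taxa.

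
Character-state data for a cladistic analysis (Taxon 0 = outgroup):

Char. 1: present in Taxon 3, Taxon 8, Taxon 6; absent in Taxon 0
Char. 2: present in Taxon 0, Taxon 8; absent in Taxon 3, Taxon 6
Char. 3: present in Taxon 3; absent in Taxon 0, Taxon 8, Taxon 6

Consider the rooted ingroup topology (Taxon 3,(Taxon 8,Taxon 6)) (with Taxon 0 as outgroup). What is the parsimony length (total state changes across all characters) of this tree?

Map each character onto (Taxon 3,(Taxon 8,Taxon 6)) (rooted by Taxon 0) and count the minimum state changes it requires (Fitch parsimony):
Char. 1: 1; Char. 2: 2; Char. 3: 1.
Total tree length = 4.

4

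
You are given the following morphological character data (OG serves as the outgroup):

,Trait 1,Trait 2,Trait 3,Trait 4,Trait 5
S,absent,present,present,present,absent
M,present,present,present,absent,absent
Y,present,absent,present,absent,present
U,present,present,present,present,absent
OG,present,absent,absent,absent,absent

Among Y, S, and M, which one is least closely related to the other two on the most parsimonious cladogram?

Y

Character polarity is set by the outgroup: the derived state is whichever differs from the outgroup's state, so for Trait 1 the derived state is 'absent', and for the remaining characters it is 'present'.
Trait 1 (derived state 'absent') is unique to S (autapomorphy; uninformative for grouping).
Only M, S, and U show the derived state 'present' for Trait 2, supporting them as a clade.
All ingroup taxa share the derived state 'present' for Trait 3; it defines the ingroup but does not resolve relationships within it.
Trait 4: derived state 'present' in S and U only — synapomorphy for {S, U}.
Trait 5: derived state 'present' in Y only — an autapomorphy, so it tells us nothing about relationships among taxa.
Most parsimonious ingroup topology: (((U,S),M),Y).
M and S share a more recent common ancestor with each other than either does with Y, so Y is the least closely related of the three.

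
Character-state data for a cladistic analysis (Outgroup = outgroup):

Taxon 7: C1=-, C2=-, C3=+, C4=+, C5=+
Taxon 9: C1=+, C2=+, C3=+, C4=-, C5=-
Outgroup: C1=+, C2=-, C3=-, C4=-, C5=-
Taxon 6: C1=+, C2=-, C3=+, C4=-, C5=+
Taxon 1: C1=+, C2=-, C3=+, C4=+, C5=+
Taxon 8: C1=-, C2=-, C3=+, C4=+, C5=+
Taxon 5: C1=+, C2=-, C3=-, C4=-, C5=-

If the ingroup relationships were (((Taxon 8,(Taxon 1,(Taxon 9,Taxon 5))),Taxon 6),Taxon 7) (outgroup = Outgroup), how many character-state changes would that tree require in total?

10

Map each character onto (((Taxon 8,(Taxon 1,(Taxon 9,Taxon 5))),Taxon 6),Taxon 7) (rooted by Outgroup) and count the minimum state changes it requires (Fitch parsimony):
C1: 2; C2: 1; C3: 2; C4: 3; C5: 2.
Total tree length = 10.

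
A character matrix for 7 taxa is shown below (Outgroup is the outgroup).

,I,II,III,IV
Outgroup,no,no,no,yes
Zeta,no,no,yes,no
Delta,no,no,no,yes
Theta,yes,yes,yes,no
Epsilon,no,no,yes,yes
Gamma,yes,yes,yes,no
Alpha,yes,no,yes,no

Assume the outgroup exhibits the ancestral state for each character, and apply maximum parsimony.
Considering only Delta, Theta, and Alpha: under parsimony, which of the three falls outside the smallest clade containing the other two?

Delta

Character polarity is set by the outgroup: the derived state is whichever differs from the outgroup's state, so for IV the derived state is 'no', and for the remaining characters it is 'yes'.
Only Alpha, Gamma, and Theta show the derived state 'yes' for I, supporting them as a clade.
II (derived state 'yes') is shared by Gamma and Theta — a synapomorphy uniting that clade.
III: derived state 'yes' in Alpha, Epsilon, Gamma, Theta, and Zeta only — synapomorphy for {Alpha, Epsilon, Gamma, Theta, Zeta}.
Only Alpha, Gamma, Theta, and Zeta show the derived state 'no' for IV, supporting them as a clade.
Most parsimonious ingroup topology: (((Zeta,((Theta,Gamma),Alpha)),Epsilon),Delta).
Theta and Alpha share a more recent common ancestor with each other than either does with Delta, so Delta is the least closely related of the three.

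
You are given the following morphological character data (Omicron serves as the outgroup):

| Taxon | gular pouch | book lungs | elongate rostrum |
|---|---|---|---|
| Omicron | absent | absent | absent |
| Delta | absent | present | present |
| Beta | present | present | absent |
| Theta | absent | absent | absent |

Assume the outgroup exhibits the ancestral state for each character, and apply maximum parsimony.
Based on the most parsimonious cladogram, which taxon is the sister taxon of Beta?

The outgroup has state 'absent' for every character, so 'present' is the derived state throughout.
gular pouch (derived state 'present') is unique to Beta (autapomorphy; uninformative for grouping).
book lungs: derived state 'present' in Beta and Delta only — synapomorphy for {Beta, Delta}.
elongate rostrum: derived state 'present' in Delta only — an autapomorphy, so it tells us nothing about relationships among taxa.
Most parsimonious ingroup topology: ((Delta,Beta),Theta).
Beta and Delta form a cherry on this tree, so they are sister taxa.

Delta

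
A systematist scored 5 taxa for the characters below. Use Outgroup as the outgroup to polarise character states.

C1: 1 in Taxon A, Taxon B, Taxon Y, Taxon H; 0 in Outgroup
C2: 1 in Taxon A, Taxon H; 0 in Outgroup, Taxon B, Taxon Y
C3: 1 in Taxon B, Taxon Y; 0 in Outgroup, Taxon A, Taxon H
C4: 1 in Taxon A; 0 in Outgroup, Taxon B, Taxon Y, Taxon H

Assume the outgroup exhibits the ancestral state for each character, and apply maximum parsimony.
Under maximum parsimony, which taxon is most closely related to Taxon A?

The outgroup has state '0' for every character, so '1' is the derived state throughout.
C1 (derived state '1') is shared by all ingroup taxa — unites the whole ingroup.
C2: derived state '1' in Taxon A and Taxon H only — synapomorphy for {Taxon A, Taxon H}.
Only Taxon B and Taxon Y show the derived state '1' for C3, supporting them as a clade.
C4 (derived state '1') is unique to Taxon A (autapomorphy; uninformative for grouping).
Most parsimonious ingroup topology: ((Taxon A,Taxon H),(Taxon B,Taxon Y)).
Taxon A and Taxon H form a cherry on this tree, so they are sister taxa.

Taxon H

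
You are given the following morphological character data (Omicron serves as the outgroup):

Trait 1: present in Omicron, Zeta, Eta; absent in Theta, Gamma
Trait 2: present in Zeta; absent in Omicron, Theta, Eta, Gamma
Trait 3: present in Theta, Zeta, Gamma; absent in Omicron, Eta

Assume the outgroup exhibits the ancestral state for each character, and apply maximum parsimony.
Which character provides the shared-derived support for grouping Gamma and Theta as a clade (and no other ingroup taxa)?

Character polarity is set by the outgroup: the derived state is whichever differs from the outgroup's state, so for Trait 1 the derived state is 'absent', and for the remaining characters it is 'present'.
Only Gamma and Theta show the derived state 'absent' for Trait 1, supporting them as a clade.
Trait 2 (derived state 'present') is unique to Zeta (autapomorphy; uninformative for grouping).
Trait 3 (derived state 'present') is shared by Gamma, Theta, and Zeta — a synapomorphy uniting that clade.
Most parsimonious ingroup topology: (((Theta,Gamma),Zeta),Eta).
The clade {Gamma, Theta} is supported by Trait 1: its derived state 'absent' occurs in exactly those taxa and in no other taxon (including the outgroup).

Trait 1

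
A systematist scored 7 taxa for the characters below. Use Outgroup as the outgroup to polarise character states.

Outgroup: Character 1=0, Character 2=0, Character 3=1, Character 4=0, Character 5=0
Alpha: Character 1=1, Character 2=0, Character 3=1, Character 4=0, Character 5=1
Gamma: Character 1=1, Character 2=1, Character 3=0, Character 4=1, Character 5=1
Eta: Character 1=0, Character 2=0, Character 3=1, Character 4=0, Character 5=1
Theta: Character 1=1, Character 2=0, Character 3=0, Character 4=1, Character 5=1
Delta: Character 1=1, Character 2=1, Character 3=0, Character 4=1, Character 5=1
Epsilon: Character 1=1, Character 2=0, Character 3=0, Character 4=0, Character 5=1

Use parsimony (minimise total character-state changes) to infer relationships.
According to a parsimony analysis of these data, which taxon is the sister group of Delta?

Character polarity is set by the outgroup: the derived state is whichever differs from the outgroup's state, so for Character 3 the derived state is '0', and for the remaining characters it is '1'.
Character 1: derived state '1' in Alpha, Delta, Epsilon, Gamma, and Theta only — synapomorphy for {Alpha, Delta, Epsilon, Gamma, Theta}.
Character 2: derived state '1' in Delta and Gamma only — synapomorphy for {Delta, Gamma}.
Only Delta, Epsilon, Gamma, and Theta show the derived state '0' for Character 3, supporting them as a clade.
Character 4: derived state '1' in Delta, Gamma, and Theta only — synapomorphy for {Delta, Gamma, Theta}.
All ingroup taxa share the derived state '1' for Character 5; it defines the ingroup but does not resolve relationships within it.
Most parsimonious ingroup topology: ((Alpha,(((Gamma,Delta),Theta),Epsilon)),Eta).
Delta and Gamma form a cherry on this tree, so they are sister taxa.

Gamma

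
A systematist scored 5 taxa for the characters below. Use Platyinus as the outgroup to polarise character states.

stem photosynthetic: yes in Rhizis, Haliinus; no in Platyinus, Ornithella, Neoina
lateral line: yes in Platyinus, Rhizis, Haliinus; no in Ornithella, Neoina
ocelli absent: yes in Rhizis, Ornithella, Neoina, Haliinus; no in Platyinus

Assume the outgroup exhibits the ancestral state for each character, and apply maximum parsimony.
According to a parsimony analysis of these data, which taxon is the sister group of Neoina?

Character polarity is set by the outgroup: the derived state is whichever differs from the outgroup's state, so for lateral line the derived state is 'no', and for the remaining characters it is 'yes'.
stem photosynthetic (derived state 'yes') is shared by Haliinus and Rhizis — a synapomorphy uniting that clade.
Only Neoina and Ornithella show the derived state 'no' for lateral line, supporting them as a clade.
ocelli absent (derived state 'yes') is shared by all ingroup taxa — unites the whole ingroup.
Most parsimonious ingroup topology: ((Rhizis,Haliinus),(Ornithella,Neoina)).
Neoina and Ornithella form a cherry on this tree, so they are sister taxa.

Ornithella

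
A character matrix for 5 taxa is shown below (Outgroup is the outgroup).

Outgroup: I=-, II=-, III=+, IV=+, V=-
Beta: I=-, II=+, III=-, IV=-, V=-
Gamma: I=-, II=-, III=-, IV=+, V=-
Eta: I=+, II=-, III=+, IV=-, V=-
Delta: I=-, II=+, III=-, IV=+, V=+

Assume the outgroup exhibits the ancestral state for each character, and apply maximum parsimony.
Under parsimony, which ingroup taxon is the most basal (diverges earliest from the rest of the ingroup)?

Character polarity is set by the outgroup: the derived state is whichever differs from the outgroup's state, so for III, IV the derived state is '-', and for the remaining characters it is '+'.
I (derived state '+') is unique to Eta (autapomorphy; uninformative for grouping).
Only Beta and Delta show the derived state '+' for II, supporting them as a clade.
III (derived state '-') is shared by Beta, Delta, and Gamma — a synapomorphy uniting that clade.
IV (state '-') occurs in Beta and Eta but conflicts with the nesting implied by the other characters — most parsimoniously interpreted as homoplasy.
V: derived state '+' in Delta only — an autapomorphy, so it tells us nothing about relationships among taxa.
Most parsimonious ingroup topology: (((Beta,Delta),Gamma),Eta).
Eta is sister to the clade containing all other ingroup taxa, so it is the earliest-diverging (most basal) ingroup lineage.

Eta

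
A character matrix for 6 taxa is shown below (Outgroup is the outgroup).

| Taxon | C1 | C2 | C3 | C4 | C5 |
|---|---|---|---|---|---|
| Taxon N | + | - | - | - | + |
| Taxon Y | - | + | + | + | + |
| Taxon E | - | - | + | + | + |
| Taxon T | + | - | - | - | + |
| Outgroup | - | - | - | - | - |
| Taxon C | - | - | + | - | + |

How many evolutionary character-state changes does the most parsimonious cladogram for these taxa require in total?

The outgroup has state '-' for every character, so '+' is the derived state throughout.
Only Taxon N and Taxon T show the derived state '+' for C1, supporting them as a clade.
C2: derived state '+' in Taxon Y only — an autapomorphy, so it tells us nothing about relationships among taxa.
C3: derived state '+' in Taxon C, Taxon E, and Taxon Y only — synapomorphy for {Taxon C, Taxon E, Taxon Y}.
C4 (derived state '+') is shared by Taxon E and Taxon Y — a synapomorphy uniting that clade.
C5 (derived state '+') is shared by all ingroup taxa — unites the whole ingroup.
Most parsimonious ingroup topology: (((Taxon E,Taxon Y),Taxon C),(Taxon N,Taxon T)).
Changes per character on this tree: C1: 1; C2: 1; C3: 1; C4: 1; C5: 1.
Total = 5.

5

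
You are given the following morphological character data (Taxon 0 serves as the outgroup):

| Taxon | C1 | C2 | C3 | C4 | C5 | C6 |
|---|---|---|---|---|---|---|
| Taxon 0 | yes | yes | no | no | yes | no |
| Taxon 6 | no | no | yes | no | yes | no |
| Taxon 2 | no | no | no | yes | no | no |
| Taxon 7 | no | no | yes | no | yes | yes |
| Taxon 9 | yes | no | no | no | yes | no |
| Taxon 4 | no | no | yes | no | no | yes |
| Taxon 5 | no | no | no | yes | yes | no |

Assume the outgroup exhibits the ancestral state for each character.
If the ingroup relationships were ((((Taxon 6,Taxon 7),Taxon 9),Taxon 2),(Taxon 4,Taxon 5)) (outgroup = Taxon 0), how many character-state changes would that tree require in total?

11

Map each character onto ((((Taxon 6,Taxon 7),Taxon 9),Taxon 2),(Taxon 4,Taxon 5)) (rooted by Taxon 0) and count the minimum state changes it requires (Fitch parsimony):
C1: 2; C2: 1; C3: 2; C4: 2; C5: 2; C6: 2.
Total tree length = 11.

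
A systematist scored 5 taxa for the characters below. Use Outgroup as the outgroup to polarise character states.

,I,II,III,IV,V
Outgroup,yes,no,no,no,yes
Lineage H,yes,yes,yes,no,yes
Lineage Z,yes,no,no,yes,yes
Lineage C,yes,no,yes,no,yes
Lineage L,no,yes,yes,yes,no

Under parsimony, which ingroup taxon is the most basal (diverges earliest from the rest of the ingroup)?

Lineage Z

Character polarity is set by the outgroup: the derived state is whichever differs from the outgroup's state, so for I, V the derived state is 'no', and for the remaining characters it is 'yes'.
I: derived state 'no' in Lineage L only — an autapomorphy, so it tells us nothing about relationships among taxa.
II: derived state 'yes' in Lineage H and Lineage L only — synapomorphy for {Lineage H, Lineage L}.
Only Lineage C, Lineage H, and Lineage L show the derived state 'yes' for III, supporting them as a clade.
IV groups Lineage L and Lineage Z, which is incompatible with the clades supported by the remaining characters; treating it as convergent (homoplasy) costs fewer steps than any alternative tree.
V (derived state 'no') is unique to Lineage L (autapomorphy; uninformative for grouping).
Most parsimonious ingroup topology: (((Lineage H,Lineage L),Lineage C),Lineage Z).
Lineage Z is sister to the clade containing all other ingroup taxa, so it is the earliest-diverging (most basal) ingroup lineage.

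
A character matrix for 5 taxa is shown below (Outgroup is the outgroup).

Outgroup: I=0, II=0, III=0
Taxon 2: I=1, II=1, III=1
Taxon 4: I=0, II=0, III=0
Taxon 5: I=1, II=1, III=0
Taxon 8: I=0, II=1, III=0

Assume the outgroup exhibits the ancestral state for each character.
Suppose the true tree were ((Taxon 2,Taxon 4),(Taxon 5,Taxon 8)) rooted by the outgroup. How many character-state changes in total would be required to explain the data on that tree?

Map each character onto ((Taxon 2,Taxon 4),(Taxon 5,Taxon 8)) (rooted by Outgroup) and count the minimum state changes it requires (Fitch parsimony):
I: 2; II: 2; III: 1.
Total tree length = 5.

5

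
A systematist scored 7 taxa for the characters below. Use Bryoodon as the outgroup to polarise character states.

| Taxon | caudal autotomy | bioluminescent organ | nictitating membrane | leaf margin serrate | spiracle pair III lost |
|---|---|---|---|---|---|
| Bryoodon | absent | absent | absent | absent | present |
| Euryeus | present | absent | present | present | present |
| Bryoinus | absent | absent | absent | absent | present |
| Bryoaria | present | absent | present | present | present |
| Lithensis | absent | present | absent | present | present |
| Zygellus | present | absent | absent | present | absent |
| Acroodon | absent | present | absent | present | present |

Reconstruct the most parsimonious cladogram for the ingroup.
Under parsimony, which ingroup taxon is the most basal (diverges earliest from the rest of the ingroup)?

Bryoinus

Character polarity is set by the outgroup: the derived state is whichever differs from the outgroup's state, so for spiracle pair III lost the derived state is 'absent', and for the remaining characters it is 'present'.
Only Bryoaria, Euryeus, and Zygellus show the derived state 'present' for caudal autotomy, supporting them as a clade.
Only Acroodon and Lithensis show the derived state 'present' for bioluminescent organ, supporting them as a clade.
nictitating membrane: derived state 'present' in Bryoaria and Euryeus only — synapomorphy for {Bryoaria, Euryeus}.
leaf margin serrate: derived state 'present' in Acroodon, Bryoaria, Euryeus, Lithensis, and Zygellus only — synapomorphy for {Acroodon, Bryoaria, Euryeus, Lithensis, Zygellus}.
spiracle pair III lost (derived state 'absent') is unique to Zygellus (autapomorphy; uninformative for grouping).
Most parsimonious ingroup topology: ((((Euryeus,Bryoaria),Zygellus),(Lithensis,Acroodon)),Bryoinus).
Bryoinus is sister to the clade containing all other ingroup taxa, so it is the earliest-diverging (most basal) ingroup lineage.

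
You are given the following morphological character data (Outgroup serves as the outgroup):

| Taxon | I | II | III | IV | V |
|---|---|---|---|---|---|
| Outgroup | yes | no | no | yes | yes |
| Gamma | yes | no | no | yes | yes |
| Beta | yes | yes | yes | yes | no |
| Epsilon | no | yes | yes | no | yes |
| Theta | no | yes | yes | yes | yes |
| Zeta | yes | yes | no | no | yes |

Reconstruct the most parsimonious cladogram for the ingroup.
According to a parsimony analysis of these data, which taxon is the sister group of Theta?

Character polarity is set by the outgroup: the derived state is whichever differs from the outgroup's state, so for I, IV, V the derived state is 'no', and for the remaining characters it is 'yes'.
I: derived state 'no' in Epsilon and Theta only — synapomorphy for {Epsilon, Theta}.
II: derived state 'yes' in Beta, Epsilon, Theta, and Zeta only — synapomorphy for {Beta, Epsilon, Theta, Zeta}.
III: derived state 'yes' in Beta, Epsilon, and Theta only — synapomorphy for {Beta, Epsilon, Theta}.
IV (state 'no') occurs in Epsilon and Zeta but conflicts with the nesting implied by the other characters — most parsimoniously interpreted as homoplasy.
V (derived state 'no') is unique to Beta (autapomorphy; uninformative for grouping).
Most parsimonious ingroup topology: (Gamma,((Beta,(Epsilon,Theta)),Zeta)).
Theta and Epsilon form a cherry on this tree, so they are sister taxa.

Epsilon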